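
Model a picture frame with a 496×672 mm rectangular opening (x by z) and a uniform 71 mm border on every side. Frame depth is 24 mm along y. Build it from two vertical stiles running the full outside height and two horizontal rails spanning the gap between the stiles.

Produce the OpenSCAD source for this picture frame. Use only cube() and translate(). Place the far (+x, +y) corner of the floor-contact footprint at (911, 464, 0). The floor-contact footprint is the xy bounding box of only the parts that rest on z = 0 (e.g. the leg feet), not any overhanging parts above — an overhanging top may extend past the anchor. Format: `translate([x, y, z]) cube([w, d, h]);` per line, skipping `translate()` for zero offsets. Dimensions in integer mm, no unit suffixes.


translate([273, 440, 0]) cube([71, 24, 814]);
translate([840, 440, 0]) cube([71, 24, 814]);
translate([344, 440, 0]) cube([496, 24, 71]);
translate([344, 440, 743]) cube([496, 24, 71]);


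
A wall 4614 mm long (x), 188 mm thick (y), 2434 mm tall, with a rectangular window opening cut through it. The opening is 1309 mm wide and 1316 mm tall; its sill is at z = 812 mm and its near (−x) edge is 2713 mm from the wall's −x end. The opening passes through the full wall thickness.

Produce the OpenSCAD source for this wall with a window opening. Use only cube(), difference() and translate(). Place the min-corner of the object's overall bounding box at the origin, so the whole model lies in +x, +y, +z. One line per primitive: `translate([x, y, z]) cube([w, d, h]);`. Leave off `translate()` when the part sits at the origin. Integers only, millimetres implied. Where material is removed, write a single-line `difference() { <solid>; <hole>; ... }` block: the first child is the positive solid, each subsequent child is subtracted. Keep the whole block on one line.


difference() { cube([4614, 188, 2434]); translate([2713, 0, 812]) cube([1309, 188, 1316]); }


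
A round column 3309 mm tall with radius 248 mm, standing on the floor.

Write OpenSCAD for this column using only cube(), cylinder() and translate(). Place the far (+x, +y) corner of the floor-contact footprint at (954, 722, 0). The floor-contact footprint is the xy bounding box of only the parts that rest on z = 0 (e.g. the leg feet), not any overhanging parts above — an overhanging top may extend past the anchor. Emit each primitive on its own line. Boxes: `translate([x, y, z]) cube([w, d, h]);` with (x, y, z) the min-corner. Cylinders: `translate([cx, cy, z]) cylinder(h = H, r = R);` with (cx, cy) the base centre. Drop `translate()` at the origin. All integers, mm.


translate([706, 474, 0]) cylinder(h = 3309, r = 248);


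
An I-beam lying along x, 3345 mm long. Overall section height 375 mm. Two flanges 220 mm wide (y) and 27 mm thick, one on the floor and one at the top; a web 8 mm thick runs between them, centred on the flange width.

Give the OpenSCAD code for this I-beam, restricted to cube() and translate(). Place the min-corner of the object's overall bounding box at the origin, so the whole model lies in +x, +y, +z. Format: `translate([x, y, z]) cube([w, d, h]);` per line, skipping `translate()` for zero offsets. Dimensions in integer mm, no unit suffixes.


cube([3345, 220, 27]);
translate([0, 106, 27]) cube([3345, 8, 321]);
translate([0, 0, 348]) cube([3345, 220, 27]);


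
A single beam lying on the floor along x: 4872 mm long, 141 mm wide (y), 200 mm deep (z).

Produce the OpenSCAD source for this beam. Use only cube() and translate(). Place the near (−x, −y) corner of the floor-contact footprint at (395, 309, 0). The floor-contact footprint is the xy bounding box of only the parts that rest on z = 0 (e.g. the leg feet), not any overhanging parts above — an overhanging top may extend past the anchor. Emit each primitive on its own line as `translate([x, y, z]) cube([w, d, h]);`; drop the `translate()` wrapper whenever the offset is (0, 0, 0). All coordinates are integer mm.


translate([395, 309, 0]) cube([4872, 141, 200]);


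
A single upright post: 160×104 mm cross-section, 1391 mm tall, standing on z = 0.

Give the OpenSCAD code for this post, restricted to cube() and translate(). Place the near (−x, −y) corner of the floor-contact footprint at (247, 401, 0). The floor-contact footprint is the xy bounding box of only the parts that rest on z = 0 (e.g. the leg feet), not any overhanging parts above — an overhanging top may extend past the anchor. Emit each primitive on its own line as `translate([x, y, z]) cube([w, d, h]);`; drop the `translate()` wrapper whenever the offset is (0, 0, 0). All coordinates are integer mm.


translate([247, 401, 0]) cube([160, 104, 1391]);


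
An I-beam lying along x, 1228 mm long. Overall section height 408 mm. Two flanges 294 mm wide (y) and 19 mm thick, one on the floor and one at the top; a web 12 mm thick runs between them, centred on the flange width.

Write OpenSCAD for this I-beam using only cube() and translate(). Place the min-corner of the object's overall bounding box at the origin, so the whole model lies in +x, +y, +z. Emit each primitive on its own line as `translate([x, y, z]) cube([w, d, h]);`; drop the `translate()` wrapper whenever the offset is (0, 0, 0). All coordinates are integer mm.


cube([1228, 294, 19]);
translate([0, 141, 19]) cube([1228, 12, 370]);
translate([0, 0, 389]) cube([1228, 294, 19]);


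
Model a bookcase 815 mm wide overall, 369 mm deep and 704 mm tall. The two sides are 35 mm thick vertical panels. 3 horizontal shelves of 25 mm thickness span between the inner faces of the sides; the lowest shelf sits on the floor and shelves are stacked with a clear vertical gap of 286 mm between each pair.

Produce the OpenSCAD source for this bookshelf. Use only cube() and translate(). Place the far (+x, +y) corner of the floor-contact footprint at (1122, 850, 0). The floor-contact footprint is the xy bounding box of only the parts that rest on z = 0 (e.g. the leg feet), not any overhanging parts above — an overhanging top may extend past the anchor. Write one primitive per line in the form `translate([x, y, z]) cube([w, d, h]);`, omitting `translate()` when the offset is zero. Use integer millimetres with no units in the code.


translate([307, 481, 0]) cube([35, 369, 704]);
translate([1087, 481, 0]) cube([35, 369, 704]);
translate([342, 481, 0]) cube([745, 369, 25]);
translate([342, 481, 311]) cube([745, 369, 25]);
translate([342, 481, 622]) cube([745, 369, 25]);


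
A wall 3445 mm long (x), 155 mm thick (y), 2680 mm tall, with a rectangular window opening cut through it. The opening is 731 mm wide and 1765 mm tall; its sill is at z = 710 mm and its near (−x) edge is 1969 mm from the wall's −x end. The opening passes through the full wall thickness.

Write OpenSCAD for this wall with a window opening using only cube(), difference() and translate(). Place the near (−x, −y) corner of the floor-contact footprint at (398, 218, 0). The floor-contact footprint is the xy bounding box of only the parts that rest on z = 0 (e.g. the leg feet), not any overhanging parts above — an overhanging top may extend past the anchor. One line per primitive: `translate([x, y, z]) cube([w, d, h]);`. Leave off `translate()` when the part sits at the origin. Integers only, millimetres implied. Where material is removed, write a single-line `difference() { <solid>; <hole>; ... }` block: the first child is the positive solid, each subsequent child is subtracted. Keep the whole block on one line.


difference() { translate([398, 218, 0]) cube([3445, 155, 2680]); translate([2367, 218, 710]) cube([731, 155, 1765]); }


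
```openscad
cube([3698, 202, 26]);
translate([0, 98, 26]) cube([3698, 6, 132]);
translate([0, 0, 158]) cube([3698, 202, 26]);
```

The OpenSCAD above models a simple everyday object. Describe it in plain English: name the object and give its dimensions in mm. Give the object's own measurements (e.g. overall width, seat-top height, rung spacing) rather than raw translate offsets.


An I-beam lying along x, 3698 mm long. Overall section height 184 mm. Two flanges 202 mm wide (y) and 26 mm thick, one on the floor and one at the top; a web 6 mm thick runs between them, centred on the flange width.


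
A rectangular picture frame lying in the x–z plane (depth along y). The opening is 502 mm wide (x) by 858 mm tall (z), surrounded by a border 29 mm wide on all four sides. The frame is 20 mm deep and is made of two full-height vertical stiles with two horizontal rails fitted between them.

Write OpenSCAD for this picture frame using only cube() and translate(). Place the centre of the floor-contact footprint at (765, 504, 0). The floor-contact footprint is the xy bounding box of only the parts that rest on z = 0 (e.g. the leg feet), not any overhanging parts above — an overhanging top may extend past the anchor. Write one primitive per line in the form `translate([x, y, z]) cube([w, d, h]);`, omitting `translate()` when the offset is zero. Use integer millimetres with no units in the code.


translate([485, 494, 0]) cube([29, 20, 916]);
translate([1016, 494, 0]) cube([29, 20, 916]);
translate([514, 494, 0]) cube([502, 20, 29]);
translate([514, 494, 887]) cube([502, 20, 29]);


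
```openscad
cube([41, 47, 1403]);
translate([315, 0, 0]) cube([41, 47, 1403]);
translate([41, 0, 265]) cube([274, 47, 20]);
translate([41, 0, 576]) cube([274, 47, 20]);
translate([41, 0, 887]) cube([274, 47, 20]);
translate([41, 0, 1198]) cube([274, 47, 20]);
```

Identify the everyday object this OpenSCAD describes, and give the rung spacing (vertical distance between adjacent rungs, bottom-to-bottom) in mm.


A ladder. The rung spacing is 311 mm.

Two tall 41×47 posts with 4 short bars between them — a ladder. Adjacent rungs sit at z = 265 and z = 576, so the spacing is 576 − 265 = 311 mm.


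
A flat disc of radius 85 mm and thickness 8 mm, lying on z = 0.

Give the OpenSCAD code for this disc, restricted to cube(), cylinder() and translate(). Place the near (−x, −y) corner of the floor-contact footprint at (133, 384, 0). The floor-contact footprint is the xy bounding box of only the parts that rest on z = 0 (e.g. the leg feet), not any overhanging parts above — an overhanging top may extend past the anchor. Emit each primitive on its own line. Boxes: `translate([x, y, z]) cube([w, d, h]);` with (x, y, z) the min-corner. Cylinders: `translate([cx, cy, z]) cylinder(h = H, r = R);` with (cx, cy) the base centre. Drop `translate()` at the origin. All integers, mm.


translate([218, 469, 0]) cylinder(h = 8, r = 85);


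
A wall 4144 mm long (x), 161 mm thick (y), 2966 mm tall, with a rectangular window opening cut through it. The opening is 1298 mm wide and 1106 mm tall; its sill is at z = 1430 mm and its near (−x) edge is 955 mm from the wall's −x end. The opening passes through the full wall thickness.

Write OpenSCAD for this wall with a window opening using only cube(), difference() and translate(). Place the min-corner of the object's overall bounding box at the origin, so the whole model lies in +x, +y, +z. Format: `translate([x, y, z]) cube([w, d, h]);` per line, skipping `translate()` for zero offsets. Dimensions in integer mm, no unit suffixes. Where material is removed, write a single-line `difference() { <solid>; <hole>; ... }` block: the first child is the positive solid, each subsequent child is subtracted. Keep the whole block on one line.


difference() { cube([4144, 161, 2966]); translate([955, 0, 1430]) cube([1298, 161, 1106]); }


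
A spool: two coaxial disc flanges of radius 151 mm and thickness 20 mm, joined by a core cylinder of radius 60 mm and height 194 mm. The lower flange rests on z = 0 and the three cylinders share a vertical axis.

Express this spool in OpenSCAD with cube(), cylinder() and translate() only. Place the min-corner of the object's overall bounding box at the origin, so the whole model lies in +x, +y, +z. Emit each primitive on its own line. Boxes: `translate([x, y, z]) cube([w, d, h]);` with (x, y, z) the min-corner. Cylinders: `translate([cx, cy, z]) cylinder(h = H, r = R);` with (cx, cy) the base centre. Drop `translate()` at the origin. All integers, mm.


translate([151, 151, 0]) cylinder(h = 20, r = 151);
translate([151, 151, 20]) cylinder(h = 194, r = 60);
translate([151, 151, 214]) cylinder(h = 20, r = 151);


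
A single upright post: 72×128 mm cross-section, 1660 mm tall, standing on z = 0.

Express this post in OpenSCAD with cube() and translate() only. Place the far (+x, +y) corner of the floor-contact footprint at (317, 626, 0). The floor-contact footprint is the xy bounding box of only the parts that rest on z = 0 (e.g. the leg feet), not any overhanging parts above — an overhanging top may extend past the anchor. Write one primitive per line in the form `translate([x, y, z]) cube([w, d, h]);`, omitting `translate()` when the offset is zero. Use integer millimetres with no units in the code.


translate([245, 498, 0]) cube([72, 128, 1660]);


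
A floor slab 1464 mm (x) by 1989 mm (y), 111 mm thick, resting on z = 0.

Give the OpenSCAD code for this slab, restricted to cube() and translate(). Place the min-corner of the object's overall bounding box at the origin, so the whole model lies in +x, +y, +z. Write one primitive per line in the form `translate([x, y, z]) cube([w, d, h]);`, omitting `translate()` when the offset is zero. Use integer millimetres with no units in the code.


cube([1464, 1989, 111]);


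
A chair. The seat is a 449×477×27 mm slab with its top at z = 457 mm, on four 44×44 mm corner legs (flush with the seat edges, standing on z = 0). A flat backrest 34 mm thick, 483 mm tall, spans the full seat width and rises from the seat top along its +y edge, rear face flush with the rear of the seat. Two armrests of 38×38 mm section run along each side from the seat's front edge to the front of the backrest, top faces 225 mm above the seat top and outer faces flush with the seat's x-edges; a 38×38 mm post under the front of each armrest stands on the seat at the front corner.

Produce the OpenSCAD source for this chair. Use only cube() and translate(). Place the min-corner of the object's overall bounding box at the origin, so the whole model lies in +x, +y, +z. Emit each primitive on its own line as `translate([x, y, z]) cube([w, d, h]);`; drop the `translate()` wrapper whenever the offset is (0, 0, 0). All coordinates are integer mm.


translate([0, 0, 430]) cube([449, 477, 27]);
cube([44, 44, 430]);
translate([405, 0, 0]) cube([44, 44, 430]);
translate([0, 433, 0]) cube([44, 44, 430]);
translate([405, 433, 0]) cube([44, 44, 430]);
translate([0, 443, 457]) cube([449, 34, 483]);
translate([0, 0, 644]) cube([38, 443, 38]);
translate([411, 0, 644]) cube([38, 443, 38]);
translate([0, 0, 457]) cube([38, 38, 187]);
translate([411, 0, 457]) cube([38, 38, 187]);


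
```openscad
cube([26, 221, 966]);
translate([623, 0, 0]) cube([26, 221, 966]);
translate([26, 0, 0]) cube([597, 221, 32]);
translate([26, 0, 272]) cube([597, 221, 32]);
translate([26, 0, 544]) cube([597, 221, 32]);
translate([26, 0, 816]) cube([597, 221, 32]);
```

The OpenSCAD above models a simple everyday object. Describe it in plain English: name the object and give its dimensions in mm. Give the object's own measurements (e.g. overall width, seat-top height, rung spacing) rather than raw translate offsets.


An open bookshelf. Two side panels, each 26 mm thick, 221 mm deep and 966 mm tall, stand 649 mm apart (outside-to-outside). Between them sit 4 shelves, each 32 mm thick and 221 mm deep, spanning the full gap between the sides. The bottom shelf rests on the floor (its underside at z = 0) and the clear gap between one shelf's top and the next shelf's underside is 240 mm.


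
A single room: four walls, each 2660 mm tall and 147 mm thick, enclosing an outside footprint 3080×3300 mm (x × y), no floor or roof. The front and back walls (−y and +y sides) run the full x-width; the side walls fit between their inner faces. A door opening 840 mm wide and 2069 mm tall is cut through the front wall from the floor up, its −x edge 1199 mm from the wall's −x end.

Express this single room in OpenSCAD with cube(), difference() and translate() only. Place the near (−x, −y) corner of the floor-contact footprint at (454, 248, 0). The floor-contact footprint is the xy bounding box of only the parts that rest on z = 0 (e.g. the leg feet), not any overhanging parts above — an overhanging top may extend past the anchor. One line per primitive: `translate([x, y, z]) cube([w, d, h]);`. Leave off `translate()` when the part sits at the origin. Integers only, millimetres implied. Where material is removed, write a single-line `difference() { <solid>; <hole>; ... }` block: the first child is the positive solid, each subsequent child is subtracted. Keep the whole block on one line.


difference() { translate([454, 248, 0]) cube([3080, 147, 2660]); translate([1653, 248, 0]) cube([840, 147, 2069]); }
translate([454, 3401, 0]) cube([3080, 147, 2660]);
translate([454, 395, 0]) cube([147, 3006, 2660]);
translate([3387, 395, 0]) cube([147, 3006, 2660]);


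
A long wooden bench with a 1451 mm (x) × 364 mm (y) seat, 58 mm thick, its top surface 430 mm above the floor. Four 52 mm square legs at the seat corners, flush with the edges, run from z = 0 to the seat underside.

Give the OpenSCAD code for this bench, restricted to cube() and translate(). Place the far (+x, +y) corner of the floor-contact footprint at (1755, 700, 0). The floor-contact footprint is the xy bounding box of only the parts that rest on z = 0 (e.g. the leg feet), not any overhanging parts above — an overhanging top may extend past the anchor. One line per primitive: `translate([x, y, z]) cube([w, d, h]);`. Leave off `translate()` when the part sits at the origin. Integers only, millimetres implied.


translate([304, 336, 372]) cube([1451, 364, 58]);
translate([304, 336, 0]) cube([52, 52, 372]);
translate([304, 648, 0]) cube([52, 52, 372]);
translate([1703, 336, 0]) cube([52, 52, 372]);
translate([1703, 648, 0]) cube([52, 52, 372]);


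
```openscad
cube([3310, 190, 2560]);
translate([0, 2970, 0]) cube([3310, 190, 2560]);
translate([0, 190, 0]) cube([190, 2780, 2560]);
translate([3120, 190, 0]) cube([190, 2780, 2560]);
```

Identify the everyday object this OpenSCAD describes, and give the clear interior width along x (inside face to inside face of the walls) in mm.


A house (or room) frame. The interior width is 2930 mm.

Four 2560 mm walls enclosing a rectangle with no floor or roof — a room or house frame. Outside width is 3310 mm and wall thickness is 190 mm, so the interior width is 3310 − 2 × 190 = 2930 mm.


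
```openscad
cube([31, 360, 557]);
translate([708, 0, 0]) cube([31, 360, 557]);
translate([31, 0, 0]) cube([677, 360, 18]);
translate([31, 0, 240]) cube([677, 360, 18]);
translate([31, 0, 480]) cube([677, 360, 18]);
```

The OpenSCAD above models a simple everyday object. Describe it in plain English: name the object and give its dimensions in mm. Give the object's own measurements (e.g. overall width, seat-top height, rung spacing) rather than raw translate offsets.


An open bookshelf. Two side panels, each 31 mm thick, 360 mm deep and 557 mm tall, stand 739 mm apart (outside-to-outside). Between them sit 3 shelves, each 18 mm thick and 360 mm deep, spanning the full gap between the sides. The bottom shelf rests on the floor (its underside at z = 0) and the clear gap between one shelf's top and the next shelf's underside is 222 mm.


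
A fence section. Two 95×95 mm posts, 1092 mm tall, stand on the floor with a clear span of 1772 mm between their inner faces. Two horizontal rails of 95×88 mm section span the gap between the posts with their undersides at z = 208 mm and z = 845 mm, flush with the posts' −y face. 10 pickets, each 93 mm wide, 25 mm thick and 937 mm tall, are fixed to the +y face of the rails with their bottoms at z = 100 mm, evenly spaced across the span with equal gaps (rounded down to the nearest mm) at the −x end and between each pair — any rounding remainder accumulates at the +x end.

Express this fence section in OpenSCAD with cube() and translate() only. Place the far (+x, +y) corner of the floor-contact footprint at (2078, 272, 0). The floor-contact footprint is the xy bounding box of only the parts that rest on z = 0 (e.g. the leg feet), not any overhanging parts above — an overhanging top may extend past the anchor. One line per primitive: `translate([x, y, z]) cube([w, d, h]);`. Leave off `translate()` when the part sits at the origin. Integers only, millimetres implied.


translate([116, 177, 0]) cube([95, 95, 1092]);
translate([1983, 177, 0]) cube([95, 95, 1092]);
translate([211, 177, 208]) cube([1772, 95, 88]);
translate([211, 177, 845]) cube([1772, 95, 88]);
translate([287, 272, 100]) cube([93, 25, 937]);
translate([456, 272, 100]) cube([93, 25, 937]);
translate([625, 272, 100]) cube([93, 25, 937]);
translate([794, 272, 100]) cube([93, 25, 937]);
translate([963, 272, 100]) cube([93, 25, 937]);
translate([1132, 272, 100]) cube([93, 25, 937]);
translate([1301, 272, 100]) cube([93, 25, 937]);
translate([1470, 272, 100]) cube([93, 25, 937]);
translate([1639, 272, 100]) cube([93, 25, 937]);
translate([1808, 272, 100]) cube([93, 25, 937]);


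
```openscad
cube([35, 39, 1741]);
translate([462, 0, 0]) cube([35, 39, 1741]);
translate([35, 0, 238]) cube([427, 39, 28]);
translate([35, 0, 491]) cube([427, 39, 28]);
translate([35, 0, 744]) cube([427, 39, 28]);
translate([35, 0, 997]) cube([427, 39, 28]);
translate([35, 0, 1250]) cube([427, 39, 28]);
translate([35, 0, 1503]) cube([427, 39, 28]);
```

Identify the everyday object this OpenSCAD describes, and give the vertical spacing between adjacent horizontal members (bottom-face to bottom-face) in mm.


A ladder. The rung spacing is 253 mm.

Two tall 35×39 posts with 6 short bars between them — a ladder. Adjacent rungs sit at z = 238 and z = 491, so the spacing is 491 − 238 = 253 mm.


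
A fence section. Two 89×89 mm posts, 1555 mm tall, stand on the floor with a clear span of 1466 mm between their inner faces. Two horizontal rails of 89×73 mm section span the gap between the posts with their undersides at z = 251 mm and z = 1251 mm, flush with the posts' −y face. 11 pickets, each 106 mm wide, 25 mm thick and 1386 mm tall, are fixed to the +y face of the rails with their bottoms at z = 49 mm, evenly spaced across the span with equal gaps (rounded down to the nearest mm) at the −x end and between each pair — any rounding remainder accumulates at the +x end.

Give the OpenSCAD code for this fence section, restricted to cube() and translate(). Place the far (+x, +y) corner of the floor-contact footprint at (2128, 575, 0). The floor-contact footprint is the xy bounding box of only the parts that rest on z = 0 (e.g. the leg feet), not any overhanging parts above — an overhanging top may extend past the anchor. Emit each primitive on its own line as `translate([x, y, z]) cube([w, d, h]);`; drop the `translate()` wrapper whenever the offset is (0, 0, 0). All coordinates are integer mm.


translate([484, 486, 0]) cube([89, 89, 1555]);
translate([2039, 486, 0]) cube([89, 89, 1555]);
translate([573, 486, 251]) cube([1466, 89, 73]);
translate([573, 486, 1251]) cube([1466, 89, 73]);
translate([598, 575, 49]) cube([106, 25, 1386]);
translate([729, 575, 49]) cube([106, 25, 1386]);
translate([860, 575, 49]) cube([106, 25, 1386]);
translate([991, 575, 49]) cube([106, 25, 1386]);
translate([1122, 575, 49]) cube([106, 25, 1386]);
translate([1253, 575, 49]) cube([106, 25, 1386]);
translate([1384, 575, 49]) cube([106, 25, 1386]);
translate([1515, 575, 49]) cube([106, 25, 1386]);
translate([1646, 575, 49]) cube([106, 25, 1386]);
translate([1777, 575, 49]) cube([106, 25, 1386]);
translate([1908, 575, 49]) cube([106, 25, 1386]);


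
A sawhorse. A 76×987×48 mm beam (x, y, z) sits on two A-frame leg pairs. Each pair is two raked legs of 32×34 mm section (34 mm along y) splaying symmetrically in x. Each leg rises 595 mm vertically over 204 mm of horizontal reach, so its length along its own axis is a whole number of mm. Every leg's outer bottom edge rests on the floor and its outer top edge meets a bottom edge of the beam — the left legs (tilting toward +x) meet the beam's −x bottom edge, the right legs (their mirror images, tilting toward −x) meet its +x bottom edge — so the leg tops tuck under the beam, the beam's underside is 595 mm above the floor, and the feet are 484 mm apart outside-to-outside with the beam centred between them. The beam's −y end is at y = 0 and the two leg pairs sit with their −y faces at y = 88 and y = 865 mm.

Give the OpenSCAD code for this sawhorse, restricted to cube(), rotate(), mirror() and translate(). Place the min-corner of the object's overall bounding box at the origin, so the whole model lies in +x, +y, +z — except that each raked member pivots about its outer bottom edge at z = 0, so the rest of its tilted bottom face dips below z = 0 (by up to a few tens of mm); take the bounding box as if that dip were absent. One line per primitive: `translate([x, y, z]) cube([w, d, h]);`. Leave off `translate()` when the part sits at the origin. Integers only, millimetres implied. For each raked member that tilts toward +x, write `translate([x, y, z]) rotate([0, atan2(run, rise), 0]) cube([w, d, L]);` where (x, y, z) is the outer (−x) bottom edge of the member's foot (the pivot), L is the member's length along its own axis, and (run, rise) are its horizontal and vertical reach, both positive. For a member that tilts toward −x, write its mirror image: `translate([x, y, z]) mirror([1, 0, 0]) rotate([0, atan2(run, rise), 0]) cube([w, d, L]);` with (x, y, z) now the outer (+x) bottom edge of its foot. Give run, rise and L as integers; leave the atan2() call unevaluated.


translate([204, 0, 595]) cube([76, 987, 48]);
translate([0, 88, 0]) rotate([0, atan2(204, 595), 0]) cube([32, 34, 629]);
translate([484, 88, 0]) mirror([1, 0, 0]) rotate([0, atan2(204, 595), 0]) cube([32, 34, 629]);
translate([0, 865, 0]) rotate([0, atan2(204, 595), 0]) cube([32, 34, 629]);
translate([484, 865, 0]) mirror([1, 0, 0]) rotate([0, atan2(204, 595), 0]) cube([32, 34, 629]);


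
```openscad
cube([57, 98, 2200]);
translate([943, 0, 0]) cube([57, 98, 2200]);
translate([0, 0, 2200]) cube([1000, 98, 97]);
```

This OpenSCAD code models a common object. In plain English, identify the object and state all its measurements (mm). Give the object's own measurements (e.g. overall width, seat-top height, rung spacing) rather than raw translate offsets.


A door frame. The clear opening is 886 mm wide and 2200 mm high. Two 57 mm wide jambs, 98 mm deep, stand either side of the opening from the floor to the top of the opening. A 97 mm thick head sits across the top of both jambs, spanning the full outside width of the frame.


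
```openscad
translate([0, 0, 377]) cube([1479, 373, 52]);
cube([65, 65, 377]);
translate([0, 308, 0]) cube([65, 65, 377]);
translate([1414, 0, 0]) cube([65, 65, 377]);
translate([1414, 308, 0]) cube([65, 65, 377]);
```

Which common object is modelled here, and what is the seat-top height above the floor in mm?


A bench. The seat-top height is 429 mm.

A long slab on four corner posts — a bench. The slab sits at z = 377 with thickness 52, so the top is 377 + 52 = 429 mm.


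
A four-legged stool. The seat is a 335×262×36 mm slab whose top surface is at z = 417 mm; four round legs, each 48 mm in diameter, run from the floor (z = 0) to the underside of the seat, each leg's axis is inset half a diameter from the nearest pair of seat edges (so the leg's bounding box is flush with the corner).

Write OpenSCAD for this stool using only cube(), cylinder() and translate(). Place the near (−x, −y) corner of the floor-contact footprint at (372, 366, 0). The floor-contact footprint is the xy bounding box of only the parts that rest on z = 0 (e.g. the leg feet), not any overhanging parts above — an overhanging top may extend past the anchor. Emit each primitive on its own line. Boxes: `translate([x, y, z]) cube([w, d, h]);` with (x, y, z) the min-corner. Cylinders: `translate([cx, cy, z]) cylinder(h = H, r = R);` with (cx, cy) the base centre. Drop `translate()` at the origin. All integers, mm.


// leg_h = 417 - 36 = 381
translate([372, 366, 381]) cube([335, 262, 36]);
translate([396, 390, 0]) cylinder(h = 381, r = 24);
translate([683, 390, 0]) cylinder(h = 381, r = 24);
translate([396, 604, 0]) cylinder(h = 381, r = 24);
translate([683, 604, 0]) cylinder(h = 381, r = 24);


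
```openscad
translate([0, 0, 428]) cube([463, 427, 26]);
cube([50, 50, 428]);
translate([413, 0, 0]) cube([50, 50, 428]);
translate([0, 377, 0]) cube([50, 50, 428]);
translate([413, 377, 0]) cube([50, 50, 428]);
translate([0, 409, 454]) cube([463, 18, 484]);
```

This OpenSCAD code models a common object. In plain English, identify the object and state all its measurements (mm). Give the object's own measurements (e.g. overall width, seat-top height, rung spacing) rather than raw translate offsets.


A chair. The seat is a 463×427×26 mm slab with its top at z = 454 mm, on four 50×50 mm corner legs (flush with the seat edges, standing on z = 0). A flat backrest 18 mm thick, 484 mm tall, spans the full seat width and rises from the seat top along its +y edge, rear face flush with the rear of the seat.


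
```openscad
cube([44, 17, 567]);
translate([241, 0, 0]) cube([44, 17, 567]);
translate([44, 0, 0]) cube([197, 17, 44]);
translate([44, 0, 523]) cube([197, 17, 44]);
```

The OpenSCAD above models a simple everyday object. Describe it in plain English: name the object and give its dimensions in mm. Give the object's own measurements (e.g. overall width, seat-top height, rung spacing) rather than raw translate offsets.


A rectangular picture frame lying in the x–z plane (depth along y). The opening is 197 mm wide (x) by 479 mm tall (z), surrounded by a border 44 mm wide on all four sides. The frame is 17 mm deep and is made of two full-height vertical stiles with two horizontal rails fitted between them.


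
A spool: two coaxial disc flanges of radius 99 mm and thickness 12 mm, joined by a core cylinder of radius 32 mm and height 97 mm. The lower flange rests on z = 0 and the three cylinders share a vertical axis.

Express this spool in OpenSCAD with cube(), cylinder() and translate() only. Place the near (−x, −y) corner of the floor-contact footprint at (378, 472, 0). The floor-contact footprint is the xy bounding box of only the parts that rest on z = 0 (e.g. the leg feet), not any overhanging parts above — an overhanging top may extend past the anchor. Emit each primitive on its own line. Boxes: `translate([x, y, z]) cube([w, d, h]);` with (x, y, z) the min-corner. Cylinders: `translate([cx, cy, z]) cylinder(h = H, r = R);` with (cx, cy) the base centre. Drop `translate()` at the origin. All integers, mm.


translate([477, 571, 0]) cylinder(h = 12, r = 99);
translate([477, 571, 12]) cylinder(h = 97, r = 32);
translate([477, 571, 109]) cylinder(h = 12, r = 99);


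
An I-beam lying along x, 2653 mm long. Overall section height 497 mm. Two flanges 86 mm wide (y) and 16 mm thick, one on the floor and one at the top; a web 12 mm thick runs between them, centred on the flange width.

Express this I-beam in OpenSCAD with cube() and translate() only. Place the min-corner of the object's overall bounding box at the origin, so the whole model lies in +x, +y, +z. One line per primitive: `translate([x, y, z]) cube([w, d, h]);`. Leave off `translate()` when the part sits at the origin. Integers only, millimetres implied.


cube([2653, 86, 16]);
translate([0, 37, 16]) cube([2653, 12, 465]);
translate([0, 0, 481]) cube([2653, 86, 16]);


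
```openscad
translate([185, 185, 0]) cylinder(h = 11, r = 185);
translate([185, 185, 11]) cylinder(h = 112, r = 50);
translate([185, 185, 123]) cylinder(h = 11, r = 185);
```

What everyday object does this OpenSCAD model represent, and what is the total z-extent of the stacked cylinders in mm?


A spool. The overall height is 134 mm.

Three coaxial cylinders, large–small–large — a spool. Two 11 mm flanges and a 112 mm core give 11 + 112 + 11 = 134 mm.


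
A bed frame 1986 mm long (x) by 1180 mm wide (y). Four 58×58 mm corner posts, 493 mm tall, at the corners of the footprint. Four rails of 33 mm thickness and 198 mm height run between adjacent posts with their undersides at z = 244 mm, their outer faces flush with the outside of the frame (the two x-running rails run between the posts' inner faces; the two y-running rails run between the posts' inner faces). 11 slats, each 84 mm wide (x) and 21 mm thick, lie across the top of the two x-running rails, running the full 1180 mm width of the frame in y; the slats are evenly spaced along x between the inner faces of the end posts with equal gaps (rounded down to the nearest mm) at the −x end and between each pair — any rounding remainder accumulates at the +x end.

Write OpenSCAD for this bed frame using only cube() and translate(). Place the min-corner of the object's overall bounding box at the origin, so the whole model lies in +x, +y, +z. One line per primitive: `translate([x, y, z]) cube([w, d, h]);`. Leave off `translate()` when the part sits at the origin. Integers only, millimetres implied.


cube([58, 58, 493]);
translate([0, 1122, 0]) cube([58, 58, 493]);
translate([1928, 0, 0]) cube([58, 58, 493]);
translate([1928, 1122, 0]) cube([58, 58, 493]);
translate([58, 0, 244]) cube([1870, 33, 198]);
translate([58, 1147, 244]) cube([1870, 33, 198]);
translate([0, 58, 244]) cube([33, 1064, 198]);
translate([1953, 58, 244]) cube([33, 1064, 198]);
translate([136, 0, 442]) cube([84, 1180, 21]);
translate([298, 0, 442]) cube([84, 1180, 21]);
translate([460, 0, 442]) cube([84, 1180, 21]);
translate([622, 0, 442]) cube([84, 1180, 21]);
translate([784, 0, 442]) cube([84, 1180, 21]);
translate([946, 0, 442]) cube([84, 1180, 21]);
translate([1108, 0, 442]) cube([84, 1180, 21]);
translate([1270, 0, 442]) cube([84, 1180, 21]);
translate([1432, 0, 442]) cube([84, 1180, 21]);
translate([1594, 0, 442]) cube([84, 1180, 21]);
translate([1756, 0, 442]) cube([84, 1180, 21]);


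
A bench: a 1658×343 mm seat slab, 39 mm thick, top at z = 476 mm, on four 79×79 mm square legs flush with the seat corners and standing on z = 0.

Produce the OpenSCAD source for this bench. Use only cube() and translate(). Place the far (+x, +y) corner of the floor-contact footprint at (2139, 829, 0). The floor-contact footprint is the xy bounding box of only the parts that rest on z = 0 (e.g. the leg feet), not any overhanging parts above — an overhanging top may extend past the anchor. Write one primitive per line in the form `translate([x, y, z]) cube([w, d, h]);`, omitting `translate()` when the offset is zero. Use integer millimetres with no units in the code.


translate([481, 486, 437]) cube([1658, 343, 39]);
translate([481, 486, 0]) cube([79, 79, 437]);
translate([481, 750, 0]) cube([79, 79, 437]);
translate([2060, 486, 0]) cube([79, 79, 437]);
translate([2060, 750, 0]) cube([79, 79, 437]);


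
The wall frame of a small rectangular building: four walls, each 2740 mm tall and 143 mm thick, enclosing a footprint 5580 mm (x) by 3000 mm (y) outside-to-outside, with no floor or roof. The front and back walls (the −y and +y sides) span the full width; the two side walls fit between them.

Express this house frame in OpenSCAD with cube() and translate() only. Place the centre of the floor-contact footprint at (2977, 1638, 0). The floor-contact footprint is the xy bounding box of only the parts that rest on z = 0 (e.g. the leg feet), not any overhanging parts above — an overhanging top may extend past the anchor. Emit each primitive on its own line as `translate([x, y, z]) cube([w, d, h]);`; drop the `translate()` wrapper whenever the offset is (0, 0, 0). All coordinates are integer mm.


translate([187, 138, 0]) cube([5580, 143, 2740]);
translate([187, 2995, 0]) cube([5580, 143, 2740]);
translate([187, 281, 0]) cube([143, 2714, 2740]);
translate([5624, 281, 0]) cube([143, 2714, 2740]);


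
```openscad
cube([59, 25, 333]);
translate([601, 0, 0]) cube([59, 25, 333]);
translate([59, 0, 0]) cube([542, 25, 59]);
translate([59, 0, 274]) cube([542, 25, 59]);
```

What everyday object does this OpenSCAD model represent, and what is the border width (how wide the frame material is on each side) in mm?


A picture frame. The border width is 59 mm.

Four thin pieces enclosing a rectangular opening — a picture frame. The two full-height stiles are 333 mm tall; the top rail sits at z = 274 and is 59 mm tall, so the border above the opening is 333 − 274 = 59 mm, matching the stile x-width.


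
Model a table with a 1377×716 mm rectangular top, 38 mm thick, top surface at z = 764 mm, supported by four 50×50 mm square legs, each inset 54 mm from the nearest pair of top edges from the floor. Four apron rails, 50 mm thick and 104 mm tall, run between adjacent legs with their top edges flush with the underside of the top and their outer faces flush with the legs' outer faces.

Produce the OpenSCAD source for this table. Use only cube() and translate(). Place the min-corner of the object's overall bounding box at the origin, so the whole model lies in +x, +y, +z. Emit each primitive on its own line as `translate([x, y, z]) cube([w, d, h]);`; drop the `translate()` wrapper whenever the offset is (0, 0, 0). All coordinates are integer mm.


translate([0, 0, 726]) cube([1377, 716, 38]);
translate([54, 54, 0]) cube([50, 50, 726]);
translate([1273, 54, 0]) cube([50, 50, 726]);
translate([54, 612, 0]) cube([50, 50, 726]);
translate([1273, 612, 0]) cube([50, 50, 726]);
translate([104, 54, 622]) cube([1169, 50, 104]);
translate([104, 612, 622]) cube([1169, 50, 104]);
translate([54, 104, 622]) cube([50, 508, 104]);
translate([1273, 104, 622]) cube([50, 508, 104]);


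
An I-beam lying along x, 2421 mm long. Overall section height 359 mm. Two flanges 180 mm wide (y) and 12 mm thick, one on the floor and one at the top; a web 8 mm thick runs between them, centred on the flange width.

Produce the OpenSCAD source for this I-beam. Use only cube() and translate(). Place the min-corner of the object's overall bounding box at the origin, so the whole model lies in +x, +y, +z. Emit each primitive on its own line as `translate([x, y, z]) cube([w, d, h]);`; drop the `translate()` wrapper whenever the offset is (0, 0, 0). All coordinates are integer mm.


cube([2421, 180, 12]);
translate([0, 86, 12]) cube([2421, 8, 335]);
translate([0, 0, 347]) cube([2421, 180, 12]);


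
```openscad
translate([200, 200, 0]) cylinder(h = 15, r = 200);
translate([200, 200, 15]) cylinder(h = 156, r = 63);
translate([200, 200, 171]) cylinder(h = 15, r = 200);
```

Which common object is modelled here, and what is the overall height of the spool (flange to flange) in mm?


A spool. The overall height is 186 mm.

Three coaxial cylinders, large–small–large — a spool. Two 15 mm flanges and a 156 mm core give 15 + 156 + 15 = 186 mm.


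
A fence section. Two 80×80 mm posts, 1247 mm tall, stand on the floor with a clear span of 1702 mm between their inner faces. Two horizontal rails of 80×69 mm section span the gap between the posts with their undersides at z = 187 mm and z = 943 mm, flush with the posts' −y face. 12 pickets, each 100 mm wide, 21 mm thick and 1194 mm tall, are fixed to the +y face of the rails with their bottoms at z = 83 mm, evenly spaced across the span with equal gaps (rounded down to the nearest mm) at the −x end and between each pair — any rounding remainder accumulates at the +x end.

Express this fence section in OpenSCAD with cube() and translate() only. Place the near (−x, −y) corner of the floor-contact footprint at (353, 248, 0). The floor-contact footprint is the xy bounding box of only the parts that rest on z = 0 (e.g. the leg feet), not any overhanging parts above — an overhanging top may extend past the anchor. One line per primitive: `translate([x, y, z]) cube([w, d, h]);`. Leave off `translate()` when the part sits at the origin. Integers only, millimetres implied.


translate([353, 248, 0]) cube([80, 80, 1247]);
translate([2135, 248, 0]) cube([80, 80, 1247]);
translate([433, 248, 187]) cube([1702, 80, 69]);
translate([433, 248, 943]) cube([1702, 80, 69]);
translate([471, 328, 83]) cube([100, 21, 1194]);
translate([609, 328, 83]) cube([100, 21, 1194]);
translate([747, 328, 83]) cube([100, 21, 1194]);
translate([885, 328, 83]) cube([100, 21, 1194]);
translate([1023, 328, 83]) cube([100, 21, 1194]);
translate([1161, 328, 83]) cube([100, 21, 1194]);
translate([1299, 328, 83]) cube([100, 21, 1194]);
translate([1437, 328, 83]) cube([100, 21, 1194]);
translate([1575, 328, 83]) cube([100, 21, 1194]);
translate([1713, 328, 83]) cube([100, 21, 1194]);
translate([1851, 328, 83]) cube([100, 21, 1194]);
translate([1989, 328, 83]) cube([100, 21, 1194]);
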